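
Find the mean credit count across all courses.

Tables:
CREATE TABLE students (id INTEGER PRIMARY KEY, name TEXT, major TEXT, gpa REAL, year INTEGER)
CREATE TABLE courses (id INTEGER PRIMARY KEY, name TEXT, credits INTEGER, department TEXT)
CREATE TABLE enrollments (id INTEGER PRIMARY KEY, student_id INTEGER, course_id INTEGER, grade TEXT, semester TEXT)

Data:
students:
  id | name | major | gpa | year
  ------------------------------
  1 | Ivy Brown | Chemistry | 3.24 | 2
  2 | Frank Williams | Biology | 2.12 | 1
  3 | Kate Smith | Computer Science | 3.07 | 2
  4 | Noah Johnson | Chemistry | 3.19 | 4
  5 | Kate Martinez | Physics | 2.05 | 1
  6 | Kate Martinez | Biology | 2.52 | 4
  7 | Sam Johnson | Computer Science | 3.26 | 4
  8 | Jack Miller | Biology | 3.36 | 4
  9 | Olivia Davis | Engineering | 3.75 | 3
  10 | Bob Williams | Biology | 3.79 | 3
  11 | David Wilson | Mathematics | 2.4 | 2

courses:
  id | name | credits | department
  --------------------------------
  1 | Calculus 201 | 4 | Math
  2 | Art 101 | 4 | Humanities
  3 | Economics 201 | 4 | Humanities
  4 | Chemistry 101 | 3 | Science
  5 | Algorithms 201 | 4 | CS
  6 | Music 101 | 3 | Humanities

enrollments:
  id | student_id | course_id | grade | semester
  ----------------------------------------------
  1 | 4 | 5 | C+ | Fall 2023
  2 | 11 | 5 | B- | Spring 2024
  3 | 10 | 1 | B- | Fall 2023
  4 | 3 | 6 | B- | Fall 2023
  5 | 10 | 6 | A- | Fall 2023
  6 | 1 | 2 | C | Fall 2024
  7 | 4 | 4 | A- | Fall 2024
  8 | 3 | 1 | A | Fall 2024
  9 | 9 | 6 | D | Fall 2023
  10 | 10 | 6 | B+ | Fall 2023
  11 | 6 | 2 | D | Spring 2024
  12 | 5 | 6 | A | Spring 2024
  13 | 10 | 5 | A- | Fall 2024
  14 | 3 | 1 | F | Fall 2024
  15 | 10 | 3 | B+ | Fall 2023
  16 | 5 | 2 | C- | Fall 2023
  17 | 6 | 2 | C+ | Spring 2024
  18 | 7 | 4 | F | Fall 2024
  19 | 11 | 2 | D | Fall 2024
SELECT AVG(credits) FROM courses

Execution result:
3.67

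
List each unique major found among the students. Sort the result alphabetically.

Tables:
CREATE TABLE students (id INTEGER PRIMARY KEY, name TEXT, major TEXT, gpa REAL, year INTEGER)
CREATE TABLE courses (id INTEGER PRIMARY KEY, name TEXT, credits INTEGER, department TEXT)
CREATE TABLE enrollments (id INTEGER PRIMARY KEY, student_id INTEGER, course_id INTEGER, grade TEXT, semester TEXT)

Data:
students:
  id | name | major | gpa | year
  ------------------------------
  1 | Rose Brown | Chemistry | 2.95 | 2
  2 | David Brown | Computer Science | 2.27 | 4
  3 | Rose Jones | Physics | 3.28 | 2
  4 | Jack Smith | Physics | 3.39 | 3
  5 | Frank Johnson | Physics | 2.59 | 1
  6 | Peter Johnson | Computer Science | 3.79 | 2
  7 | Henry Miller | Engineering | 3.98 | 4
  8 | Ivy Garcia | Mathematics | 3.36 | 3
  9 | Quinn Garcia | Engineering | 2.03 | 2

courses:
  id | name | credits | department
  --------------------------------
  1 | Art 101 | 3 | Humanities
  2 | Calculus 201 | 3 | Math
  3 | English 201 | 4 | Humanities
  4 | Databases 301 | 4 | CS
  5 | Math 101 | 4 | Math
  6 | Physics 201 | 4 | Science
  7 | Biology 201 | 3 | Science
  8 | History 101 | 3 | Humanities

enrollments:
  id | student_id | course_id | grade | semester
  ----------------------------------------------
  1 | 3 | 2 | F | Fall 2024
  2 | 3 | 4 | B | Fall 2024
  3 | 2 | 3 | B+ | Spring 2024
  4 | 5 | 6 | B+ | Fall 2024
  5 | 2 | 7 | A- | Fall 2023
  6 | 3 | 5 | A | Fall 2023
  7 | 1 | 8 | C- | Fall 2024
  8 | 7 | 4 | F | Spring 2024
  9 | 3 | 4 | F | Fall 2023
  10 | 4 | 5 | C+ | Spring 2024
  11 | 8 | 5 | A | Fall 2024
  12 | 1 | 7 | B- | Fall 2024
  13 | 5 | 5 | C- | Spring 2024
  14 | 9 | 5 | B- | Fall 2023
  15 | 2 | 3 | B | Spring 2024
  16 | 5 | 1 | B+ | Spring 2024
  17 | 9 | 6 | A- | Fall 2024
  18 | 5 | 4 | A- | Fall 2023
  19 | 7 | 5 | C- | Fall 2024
SELECT DISTINCT major FROM students ORDER BY major

Execution result:
major
Chemistry
Computer Science
Engineering
Mathematics
Physics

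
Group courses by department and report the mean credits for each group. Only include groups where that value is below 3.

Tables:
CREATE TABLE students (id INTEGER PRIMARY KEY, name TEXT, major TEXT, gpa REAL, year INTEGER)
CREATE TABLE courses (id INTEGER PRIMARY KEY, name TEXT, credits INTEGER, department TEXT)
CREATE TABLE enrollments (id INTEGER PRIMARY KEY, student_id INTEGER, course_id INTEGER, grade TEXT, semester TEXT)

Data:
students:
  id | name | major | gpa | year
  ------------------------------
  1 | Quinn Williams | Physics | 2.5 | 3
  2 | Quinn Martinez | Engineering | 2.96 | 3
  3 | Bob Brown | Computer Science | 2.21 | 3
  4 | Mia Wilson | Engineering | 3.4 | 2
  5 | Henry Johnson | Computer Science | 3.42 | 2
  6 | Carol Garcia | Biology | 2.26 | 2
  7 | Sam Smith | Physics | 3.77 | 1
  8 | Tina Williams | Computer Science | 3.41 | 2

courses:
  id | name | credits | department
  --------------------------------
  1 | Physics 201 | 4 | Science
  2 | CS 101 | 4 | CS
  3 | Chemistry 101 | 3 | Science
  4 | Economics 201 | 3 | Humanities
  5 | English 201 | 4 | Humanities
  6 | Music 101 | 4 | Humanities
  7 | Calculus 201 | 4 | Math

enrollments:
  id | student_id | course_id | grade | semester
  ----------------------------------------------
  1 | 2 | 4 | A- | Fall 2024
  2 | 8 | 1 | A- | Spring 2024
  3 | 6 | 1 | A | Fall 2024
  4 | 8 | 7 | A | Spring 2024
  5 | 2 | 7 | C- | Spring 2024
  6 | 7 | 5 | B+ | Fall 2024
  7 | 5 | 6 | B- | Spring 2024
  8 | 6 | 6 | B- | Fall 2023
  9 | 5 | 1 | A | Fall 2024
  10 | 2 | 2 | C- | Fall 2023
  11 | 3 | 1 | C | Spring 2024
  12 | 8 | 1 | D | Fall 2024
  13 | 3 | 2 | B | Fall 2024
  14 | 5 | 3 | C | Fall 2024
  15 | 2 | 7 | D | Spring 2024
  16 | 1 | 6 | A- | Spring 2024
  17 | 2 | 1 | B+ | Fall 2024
SELECT department, AVG(credits) AS avg_credits FROM courses GROUP BY department HAVING AVG(credits) < 3

Execution result:
(no rows)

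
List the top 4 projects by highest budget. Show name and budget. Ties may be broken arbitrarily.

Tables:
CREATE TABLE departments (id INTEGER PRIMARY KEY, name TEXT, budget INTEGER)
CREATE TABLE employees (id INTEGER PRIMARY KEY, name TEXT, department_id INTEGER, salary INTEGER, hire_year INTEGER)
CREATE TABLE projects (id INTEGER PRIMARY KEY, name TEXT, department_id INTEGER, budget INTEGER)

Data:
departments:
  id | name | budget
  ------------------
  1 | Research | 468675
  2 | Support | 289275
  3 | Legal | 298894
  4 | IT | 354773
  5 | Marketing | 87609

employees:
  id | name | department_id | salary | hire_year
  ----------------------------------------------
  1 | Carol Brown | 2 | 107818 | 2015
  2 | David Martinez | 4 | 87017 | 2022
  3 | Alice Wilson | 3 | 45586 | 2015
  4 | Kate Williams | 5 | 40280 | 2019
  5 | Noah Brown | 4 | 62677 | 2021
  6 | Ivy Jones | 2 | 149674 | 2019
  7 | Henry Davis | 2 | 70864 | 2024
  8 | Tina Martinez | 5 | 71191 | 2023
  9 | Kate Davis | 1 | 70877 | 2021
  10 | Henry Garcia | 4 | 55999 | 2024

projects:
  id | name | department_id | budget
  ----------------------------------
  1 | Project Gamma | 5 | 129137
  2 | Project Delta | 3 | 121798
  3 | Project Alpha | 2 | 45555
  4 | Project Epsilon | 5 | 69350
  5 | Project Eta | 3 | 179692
SELECT name, budget FROM projects ORDER BY budget DESC LIMIT 4

Execution result:
name | budget
Project Eta | 179692
Project Gamma | 129137
Project Delta | 121798
Project Epsilon | 69350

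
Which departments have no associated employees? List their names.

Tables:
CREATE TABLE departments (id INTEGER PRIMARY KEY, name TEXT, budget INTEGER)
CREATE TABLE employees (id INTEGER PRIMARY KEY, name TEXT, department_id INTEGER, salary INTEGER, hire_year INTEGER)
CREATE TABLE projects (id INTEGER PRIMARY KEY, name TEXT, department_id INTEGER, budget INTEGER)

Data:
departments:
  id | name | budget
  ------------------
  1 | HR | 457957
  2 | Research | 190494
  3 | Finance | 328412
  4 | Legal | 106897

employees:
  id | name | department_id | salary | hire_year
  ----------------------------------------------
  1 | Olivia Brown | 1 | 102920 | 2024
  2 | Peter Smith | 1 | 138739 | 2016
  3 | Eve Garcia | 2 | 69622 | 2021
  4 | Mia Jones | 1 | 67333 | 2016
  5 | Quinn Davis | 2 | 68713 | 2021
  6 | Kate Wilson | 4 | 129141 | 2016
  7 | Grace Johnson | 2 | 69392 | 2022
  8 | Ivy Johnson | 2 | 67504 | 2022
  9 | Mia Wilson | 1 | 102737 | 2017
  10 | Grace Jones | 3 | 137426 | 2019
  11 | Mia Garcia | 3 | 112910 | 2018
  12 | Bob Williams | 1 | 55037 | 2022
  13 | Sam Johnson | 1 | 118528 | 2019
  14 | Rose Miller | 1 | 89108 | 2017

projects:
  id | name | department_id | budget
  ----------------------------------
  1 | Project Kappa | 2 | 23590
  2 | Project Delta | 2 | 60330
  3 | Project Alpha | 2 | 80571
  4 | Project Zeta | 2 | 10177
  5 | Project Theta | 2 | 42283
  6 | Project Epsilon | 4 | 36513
SELECT p.name FROM departments p LEFT JOIN employees c ON c.department_id = p.id WHERE c.id IS NULL

Execution result:
(no rows)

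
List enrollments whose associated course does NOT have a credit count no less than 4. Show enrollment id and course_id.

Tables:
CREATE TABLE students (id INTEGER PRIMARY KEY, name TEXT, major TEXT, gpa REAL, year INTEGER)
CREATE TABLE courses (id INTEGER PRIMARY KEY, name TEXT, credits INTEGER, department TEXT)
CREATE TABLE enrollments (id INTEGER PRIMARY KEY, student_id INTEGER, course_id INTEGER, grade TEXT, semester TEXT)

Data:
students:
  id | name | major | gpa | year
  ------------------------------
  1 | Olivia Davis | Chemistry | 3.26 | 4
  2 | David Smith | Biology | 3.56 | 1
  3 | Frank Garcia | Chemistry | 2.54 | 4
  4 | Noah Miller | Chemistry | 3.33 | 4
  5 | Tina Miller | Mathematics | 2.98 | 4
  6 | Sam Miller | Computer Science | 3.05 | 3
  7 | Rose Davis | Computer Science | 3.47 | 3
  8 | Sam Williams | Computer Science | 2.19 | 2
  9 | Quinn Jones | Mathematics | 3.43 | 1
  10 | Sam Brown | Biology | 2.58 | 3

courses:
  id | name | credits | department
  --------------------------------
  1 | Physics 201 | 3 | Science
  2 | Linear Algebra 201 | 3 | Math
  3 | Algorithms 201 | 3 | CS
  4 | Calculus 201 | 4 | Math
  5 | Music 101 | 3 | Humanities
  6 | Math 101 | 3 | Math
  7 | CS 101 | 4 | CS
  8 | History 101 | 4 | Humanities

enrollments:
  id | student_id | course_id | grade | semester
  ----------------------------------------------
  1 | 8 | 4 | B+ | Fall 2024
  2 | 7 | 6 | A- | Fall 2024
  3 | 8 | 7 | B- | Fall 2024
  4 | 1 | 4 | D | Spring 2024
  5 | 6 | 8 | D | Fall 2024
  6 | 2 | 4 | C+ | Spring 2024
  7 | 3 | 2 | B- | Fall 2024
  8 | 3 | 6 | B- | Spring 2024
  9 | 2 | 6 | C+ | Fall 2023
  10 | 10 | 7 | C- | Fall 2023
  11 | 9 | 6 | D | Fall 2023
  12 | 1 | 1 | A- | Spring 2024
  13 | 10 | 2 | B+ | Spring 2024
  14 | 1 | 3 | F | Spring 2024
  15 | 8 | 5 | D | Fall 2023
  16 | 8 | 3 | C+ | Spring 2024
SELECT id, course_id FROM enrollments WHERE course_id NOT IN (SELECT id FROM courses WHERE credits >= 4)

Execution result:
id | course_id
2 | 6
7 | 2
8 | 6
9 | 6
11 | 6
12 | 1
13 | 2
14 | 3
15 | 5
16 | 3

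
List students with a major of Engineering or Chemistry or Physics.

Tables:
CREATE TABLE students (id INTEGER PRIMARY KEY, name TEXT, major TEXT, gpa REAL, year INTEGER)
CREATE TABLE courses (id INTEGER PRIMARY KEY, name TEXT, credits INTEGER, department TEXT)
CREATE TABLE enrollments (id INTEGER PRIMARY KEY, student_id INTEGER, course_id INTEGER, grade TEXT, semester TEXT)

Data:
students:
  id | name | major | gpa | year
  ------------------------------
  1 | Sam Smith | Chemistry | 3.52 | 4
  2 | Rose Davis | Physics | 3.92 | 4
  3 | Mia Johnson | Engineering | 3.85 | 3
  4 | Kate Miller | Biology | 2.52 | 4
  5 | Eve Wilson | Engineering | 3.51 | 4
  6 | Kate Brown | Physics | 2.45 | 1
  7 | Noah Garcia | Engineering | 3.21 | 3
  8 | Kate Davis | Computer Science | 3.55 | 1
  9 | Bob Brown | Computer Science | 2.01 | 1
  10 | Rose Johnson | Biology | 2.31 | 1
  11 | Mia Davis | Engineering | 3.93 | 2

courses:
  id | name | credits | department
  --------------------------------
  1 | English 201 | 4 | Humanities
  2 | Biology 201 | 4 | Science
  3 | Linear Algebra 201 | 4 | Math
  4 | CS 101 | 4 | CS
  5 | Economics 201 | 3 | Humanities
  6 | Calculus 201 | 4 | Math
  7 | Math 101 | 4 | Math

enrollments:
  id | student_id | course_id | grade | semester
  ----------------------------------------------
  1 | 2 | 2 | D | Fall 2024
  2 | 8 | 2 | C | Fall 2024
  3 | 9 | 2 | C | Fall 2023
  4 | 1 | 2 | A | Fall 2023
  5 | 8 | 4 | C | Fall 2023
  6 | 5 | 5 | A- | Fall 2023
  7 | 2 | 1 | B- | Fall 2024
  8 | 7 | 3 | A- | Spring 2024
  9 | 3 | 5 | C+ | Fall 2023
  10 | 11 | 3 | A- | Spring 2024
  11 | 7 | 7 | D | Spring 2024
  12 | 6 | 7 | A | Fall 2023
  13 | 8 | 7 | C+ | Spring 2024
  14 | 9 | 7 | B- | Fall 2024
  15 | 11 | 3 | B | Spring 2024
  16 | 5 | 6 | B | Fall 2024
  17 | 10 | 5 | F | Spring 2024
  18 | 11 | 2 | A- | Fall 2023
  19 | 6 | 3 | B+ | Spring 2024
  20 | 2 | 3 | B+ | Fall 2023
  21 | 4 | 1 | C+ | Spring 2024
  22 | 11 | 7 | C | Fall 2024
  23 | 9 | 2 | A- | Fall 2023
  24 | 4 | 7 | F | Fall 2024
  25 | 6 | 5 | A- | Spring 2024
SELECT name, major FROM students WHERE major IN ('Engineering', 'Chemistry', 'Physics')

Execution result:
name | major
Sam Smith | Chemistry
Rose Davis | Physics
Mia Johnson | Engineering
Eve Wilson | Engineering
Kate Brown | Physics
Noah Garcia | Engineering
Mia Davis | Engineering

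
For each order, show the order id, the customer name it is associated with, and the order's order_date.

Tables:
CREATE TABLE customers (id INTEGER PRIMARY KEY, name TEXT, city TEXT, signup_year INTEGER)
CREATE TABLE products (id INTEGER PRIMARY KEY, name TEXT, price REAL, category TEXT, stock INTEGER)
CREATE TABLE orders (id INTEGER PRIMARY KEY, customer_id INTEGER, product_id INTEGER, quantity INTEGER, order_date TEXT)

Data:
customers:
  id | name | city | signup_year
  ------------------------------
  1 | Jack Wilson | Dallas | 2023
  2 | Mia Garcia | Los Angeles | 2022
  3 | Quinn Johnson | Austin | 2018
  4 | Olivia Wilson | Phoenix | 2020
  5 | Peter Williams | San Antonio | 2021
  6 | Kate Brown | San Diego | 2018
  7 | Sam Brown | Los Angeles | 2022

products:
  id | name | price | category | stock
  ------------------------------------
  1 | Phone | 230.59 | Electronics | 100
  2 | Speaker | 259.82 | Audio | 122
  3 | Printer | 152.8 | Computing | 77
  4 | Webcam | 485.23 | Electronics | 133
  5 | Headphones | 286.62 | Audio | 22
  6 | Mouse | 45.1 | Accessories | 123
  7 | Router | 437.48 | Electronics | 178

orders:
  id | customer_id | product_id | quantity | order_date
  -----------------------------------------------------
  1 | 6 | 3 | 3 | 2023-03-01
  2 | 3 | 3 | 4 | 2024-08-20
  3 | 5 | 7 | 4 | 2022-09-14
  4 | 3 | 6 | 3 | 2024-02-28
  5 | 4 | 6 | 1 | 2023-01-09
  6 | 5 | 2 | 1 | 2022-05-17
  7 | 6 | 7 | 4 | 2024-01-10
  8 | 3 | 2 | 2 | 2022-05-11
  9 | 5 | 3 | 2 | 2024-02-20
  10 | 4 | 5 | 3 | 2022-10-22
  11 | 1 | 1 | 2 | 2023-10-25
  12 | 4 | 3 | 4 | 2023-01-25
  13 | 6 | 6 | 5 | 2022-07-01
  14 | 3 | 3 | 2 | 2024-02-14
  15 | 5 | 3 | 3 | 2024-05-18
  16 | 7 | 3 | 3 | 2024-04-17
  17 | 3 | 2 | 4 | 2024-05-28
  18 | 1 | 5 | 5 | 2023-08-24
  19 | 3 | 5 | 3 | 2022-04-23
SELECT c.id, p.name AS customer, c.order_date FROM orders c JOIN customers p ON c.customer_id = p.id

Execution result:
id | customer | order_date
1 | Kate Brown | 2023-03-01
2 | Quinn Johnson | 2024-08-20
3 | Peter Williams | 2022-09-14
4 | Quinn Johnson | 2024-02-28
5 | Olivia Wilson | 2023-01-09
6 | Peter Williams | 2022-05-17
7 | Kate Brown | 2024-01-10
8 | Quinn Johnson | 2022-05-11
9 | Peter Williams | 2024-02-20
10 | Olivia Wilson | 2022-10-22
11 | Jack Wilson | 2023-10-25
12 | Olivia Wilson | 2023-01-25
13 | Kate Brown | 2022-07-01
14 | Quinn Johnson | 2024-02-14
15 | Peter Williams | 2024-05-18
16 | Sam Brown | 2024-04-17
17 | Quinn Johnson | 2024-05-28
18 | Jack Wilson | 2023-08-24
19 | Quinn Johnson | 2022-04-23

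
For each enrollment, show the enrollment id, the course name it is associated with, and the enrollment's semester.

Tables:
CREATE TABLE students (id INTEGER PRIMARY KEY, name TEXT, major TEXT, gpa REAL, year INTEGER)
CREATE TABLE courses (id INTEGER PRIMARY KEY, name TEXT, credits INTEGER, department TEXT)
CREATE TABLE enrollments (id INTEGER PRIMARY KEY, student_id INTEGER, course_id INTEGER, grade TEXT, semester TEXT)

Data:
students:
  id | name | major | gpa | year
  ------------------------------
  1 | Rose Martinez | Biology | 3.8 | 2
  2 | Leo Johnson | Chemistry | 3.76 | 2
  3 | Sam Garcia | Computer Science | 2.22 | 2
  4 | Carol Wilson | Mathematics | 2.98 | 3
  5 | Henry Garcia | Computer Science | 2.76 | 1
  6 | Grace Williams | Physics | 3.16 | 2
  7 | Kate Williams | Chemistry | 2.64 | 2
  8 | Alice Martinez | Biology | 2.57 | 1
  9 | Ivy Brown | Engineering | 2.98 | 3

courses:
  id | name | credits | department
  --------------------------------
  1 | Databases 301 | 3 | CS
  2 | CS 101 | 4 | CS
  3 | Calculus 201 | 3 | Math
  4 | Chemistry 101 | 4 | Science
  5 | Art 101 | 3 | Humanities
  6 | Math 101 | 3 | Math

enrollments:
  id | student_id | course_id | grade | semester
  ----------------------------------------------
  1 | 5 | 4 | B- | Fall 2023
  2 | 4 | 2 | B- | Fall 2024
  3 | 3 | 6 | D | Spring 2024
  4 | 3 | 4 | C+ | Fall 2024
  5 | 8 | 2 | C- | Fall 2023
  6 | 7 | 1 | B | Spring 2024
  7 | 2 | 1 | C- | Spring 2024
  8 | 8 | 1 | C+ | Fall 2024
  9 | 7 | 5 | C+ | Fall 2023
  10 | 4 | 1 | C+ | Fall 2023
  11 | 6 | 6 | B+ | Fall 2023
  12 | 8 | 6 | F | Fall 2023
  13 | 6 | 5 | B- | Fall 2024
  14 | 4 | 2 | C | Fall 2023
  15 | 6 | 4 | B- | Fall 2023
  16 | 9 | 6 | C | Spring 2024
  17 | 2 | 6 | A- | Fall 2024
SELECT c.id, p.name AS course, c.semester FROM enrollments c JOIN courses p ON c.course_id = p.id

Execution result:
id | course | semester
1 | Chemistry 101 | Fall 2023
2 | CS 101 | Fall 2024
3 | Math 101 | Spring 2024
4 | Chemistry 101 | Fall 2024
5 | CS 101 | Fall 2023
6 | Databases 301 | Spring 2024
7 | Databases 301 | Spring 2024
8 | Databases 301 | Fall 2024
9 | Art 101 | Fall 2023
10 | Databases 301 | Fall 2023
11 | Math 101 | Fall 2023
12 | Math 101 | Fall 2023
13 | Art 101 | Fall 2024
14 | CS 101 | Fall 2023
15 | Chemistry 101 | Fall 2023
16 | Math 101 | Spring 2024
17 | Math 101 | Fall 2024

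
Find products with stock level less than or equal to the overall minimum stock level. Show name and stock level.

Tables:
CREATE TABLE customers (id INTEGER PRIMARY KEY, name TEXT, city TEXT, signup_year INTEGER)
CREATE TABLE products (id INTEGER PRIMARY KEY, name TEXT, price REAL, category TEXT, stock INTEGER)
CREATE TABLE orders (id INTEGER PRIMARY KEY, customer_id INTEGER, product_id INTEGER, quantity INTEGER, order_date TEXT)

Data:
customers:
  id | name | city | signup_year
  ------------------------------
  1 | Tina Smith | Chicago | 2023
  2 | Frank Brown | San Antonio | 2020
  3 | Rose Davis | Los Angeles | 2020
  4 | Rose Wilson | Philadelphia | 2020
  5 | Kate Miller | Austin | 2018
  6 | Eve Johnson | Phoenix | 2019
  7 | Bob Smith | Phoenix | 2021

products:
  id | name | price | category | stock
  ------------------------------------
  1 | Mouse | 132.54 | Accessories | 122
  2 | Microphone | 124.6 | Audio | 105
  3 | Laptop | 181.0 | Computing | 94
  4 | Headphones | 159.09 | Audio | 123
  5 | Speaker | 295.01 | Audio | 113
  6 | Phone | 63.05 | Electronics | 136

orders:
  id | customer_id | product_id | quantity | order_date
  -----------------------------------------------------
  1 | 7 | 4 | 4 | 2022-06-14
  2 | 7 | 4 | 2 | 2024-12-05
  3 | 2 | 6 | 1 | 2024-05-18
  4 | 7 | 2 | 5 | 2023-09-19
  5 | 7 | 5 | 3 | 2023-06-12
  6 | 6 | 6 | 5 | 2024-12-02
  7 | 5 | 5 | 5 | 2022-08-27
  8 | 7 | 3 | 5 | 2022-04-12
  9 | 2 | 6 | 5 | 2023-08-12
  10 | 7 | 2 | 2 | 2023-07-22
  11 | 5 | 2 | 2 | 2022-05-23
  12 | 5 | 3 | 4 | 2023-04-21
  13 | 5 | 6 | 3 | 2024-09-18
SELECT name, stock FROM products WHERE stock <= (SELECT MIN(stock) FROM products)

Execution result:
name | stock
Laptop | 94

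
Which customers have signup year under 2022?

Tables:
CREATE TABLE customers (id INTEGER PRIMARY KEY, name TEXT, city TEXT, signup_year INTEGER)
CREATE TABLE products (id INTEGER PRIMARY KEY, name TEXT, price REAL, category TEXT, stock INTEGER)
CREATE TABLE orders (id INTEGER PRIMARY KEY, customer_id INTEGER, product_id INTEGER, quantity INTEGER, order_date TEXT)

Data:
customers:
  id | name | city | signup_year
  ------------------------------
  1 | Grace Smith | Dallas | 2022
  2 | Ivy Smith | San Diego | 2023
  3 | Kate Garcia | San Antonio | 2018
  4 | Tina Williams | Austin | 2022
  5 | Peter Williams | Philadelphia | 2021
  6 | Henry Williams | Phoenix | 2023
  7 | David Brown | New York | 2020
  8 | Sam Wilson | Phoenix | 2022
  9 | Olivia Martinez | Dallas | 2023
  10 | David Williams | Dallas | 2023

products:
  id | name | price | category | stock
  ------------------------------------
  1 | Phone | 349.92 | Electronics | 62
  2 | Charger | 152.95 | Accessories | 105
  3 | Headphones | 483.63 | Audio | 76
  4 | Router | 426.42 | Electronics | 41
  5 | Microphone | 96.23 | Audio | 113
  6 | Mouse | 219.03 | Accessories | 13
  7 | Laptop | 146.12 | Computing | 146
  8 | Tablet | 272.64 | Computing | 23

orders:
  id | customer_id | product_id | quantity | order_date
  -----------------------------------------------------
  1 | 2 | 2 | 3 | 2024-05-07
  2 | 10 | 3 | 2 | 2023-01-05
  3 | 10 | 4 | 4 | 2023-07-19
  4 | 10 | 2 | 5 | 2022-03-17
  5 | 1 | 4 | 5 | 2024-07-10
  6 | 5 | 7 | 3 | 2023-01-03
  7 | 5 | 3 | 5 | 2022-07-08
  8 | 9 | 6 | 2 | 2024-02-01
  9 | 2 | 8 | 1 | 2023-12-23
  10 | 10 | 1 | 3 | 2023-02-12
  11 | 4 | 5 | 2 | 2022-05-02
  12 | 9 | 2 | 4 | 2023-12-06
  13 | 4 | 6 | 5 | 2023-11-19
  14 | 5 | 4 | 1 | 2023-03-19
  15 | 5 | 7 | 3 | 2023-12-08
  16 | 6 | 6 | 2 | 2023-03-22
SELECT name, signup_year FROM customers WHERE signup_year < 2022

Execution result:
name | signup_year
Kate Garcia | 2018
Peter Williams | 2021
David Brown | 2020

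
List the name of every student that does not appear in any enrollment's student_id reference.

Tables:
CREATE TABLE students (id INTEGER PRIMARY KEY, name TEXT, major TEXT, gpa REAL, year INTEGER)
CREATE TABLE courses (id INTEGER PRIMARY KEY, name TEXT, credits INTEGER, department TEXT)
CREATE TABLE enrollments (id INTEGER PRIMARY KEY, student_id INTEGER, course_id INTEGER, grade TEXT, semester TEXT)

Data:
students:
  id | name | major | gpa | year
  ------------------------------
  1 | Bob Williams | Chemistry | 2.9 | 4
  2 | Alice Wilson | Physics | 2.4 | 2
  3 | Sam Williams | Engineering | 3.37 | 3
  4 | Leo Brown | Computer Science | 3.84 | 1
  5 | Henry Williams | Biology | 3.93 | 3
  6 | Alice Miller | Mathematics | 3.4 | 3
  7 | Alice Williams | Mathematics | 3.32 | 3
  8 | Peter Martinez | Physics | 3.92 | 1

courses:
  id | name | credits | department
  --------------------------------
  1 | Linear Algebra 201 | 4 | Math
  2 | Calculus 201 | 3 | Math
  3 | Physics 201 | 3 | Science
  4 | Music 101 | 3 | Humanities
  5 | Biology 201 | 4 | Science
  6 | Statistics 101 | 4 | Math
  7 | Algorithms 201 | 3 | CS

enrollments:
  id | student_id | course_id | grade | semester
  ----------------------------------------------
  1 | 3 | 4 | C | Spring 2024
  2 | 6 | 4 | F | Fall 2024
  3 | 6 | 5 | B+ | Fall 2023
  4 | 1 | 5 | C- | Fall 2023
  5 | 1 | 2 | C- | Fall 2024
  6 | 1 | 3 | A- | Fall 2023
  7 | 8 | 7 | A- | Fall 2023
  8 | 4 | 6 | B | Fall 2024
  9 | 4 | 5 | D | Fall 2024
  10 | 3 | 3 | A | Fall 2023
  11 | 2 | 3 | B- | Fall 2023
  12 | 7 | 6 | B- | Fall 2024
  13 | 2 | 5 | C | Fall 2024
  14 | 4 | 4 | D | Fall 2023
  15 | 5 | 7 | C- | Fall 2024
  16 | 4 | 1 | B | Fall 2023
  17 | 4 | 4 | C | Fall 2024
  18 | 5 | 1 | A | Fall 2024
SELECT p.name FROM students p LEFT JOIN enrollments c ON c.student_id = p.id WHERE c.id IS NULL

Execution result:
(no rows)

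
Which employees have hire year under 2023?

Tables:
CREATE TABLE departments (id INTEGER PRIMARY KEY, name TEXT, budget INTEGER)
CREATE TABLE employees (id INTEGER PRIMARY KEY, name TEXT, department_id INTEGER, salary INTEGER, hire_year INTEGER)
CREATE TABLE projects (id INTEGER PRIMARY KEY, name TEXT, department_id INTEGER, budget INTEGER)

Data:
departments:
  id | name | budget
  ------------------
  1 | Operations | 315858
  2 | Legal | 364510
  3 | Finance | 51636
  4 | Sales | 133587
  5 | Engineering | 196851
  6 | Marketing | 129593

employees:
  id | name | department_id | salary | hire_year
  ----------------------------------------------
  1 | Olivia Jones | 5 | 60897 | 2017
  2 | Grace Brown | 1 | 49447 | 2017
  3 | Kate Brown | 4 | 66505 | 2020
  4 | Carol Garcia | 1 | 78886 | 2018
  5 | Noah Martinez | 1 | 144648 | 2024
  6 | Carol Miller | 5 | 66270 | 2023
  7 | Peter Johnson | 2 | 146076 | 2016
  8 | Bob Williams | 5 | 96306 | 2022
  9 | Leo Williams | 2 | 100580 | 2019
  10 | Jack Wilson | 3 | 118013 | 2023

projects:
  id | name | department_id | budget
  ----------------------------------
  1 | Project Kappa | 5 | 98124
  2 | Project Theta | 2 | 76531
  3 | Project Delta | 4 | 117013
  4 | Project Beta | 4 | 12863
SELECT name, hire_year FROM employees WHERE hire_year < 2023

Execution result:
name | hire_year
Olivia Jones | 2017
Grace Brown | 2017
Kate Brown | 2020
Carol Garcia | 2018
Peter Johnson | 2016
Bob Williams | 2022
Leo Williams | 2019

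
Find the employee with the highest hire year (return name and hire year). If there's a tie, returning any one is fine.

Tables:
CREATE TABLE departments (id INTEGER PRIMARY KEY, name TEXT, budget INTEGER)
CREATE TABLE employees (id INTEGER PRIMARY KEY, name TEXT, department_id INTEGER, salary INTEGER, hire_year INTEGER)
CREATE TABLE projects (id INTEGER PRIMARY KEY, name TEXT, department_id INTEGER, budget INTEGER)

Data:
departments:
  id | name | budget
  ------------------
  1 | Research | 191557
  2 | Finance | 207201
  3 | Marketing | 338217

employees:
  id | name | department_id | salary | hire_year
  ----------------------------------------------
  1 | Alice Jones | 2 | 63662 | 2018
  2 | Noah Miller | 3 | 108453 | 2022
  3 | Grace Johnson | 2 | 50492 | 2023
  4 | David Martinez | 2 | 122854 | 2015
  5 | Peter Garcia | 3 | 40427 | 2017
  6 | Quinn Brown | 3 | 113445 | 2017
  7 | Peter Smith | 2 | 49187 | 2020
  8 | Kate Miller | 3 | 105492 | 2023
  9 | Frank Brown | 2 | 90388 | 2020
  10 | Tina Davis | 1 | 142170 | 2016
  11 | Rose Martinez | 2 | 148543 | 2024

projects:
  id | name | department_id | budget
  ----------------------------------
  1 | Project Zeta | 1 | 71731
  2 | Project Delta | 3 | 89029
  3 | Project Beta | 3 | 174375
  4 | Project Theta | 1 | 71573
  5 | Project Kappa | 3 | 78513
SELECT name, hire_year FROM employees ORDER BY hire_year DESC LIMIT 1

Execution result:
name | hire_year
Rose Martinez | 2024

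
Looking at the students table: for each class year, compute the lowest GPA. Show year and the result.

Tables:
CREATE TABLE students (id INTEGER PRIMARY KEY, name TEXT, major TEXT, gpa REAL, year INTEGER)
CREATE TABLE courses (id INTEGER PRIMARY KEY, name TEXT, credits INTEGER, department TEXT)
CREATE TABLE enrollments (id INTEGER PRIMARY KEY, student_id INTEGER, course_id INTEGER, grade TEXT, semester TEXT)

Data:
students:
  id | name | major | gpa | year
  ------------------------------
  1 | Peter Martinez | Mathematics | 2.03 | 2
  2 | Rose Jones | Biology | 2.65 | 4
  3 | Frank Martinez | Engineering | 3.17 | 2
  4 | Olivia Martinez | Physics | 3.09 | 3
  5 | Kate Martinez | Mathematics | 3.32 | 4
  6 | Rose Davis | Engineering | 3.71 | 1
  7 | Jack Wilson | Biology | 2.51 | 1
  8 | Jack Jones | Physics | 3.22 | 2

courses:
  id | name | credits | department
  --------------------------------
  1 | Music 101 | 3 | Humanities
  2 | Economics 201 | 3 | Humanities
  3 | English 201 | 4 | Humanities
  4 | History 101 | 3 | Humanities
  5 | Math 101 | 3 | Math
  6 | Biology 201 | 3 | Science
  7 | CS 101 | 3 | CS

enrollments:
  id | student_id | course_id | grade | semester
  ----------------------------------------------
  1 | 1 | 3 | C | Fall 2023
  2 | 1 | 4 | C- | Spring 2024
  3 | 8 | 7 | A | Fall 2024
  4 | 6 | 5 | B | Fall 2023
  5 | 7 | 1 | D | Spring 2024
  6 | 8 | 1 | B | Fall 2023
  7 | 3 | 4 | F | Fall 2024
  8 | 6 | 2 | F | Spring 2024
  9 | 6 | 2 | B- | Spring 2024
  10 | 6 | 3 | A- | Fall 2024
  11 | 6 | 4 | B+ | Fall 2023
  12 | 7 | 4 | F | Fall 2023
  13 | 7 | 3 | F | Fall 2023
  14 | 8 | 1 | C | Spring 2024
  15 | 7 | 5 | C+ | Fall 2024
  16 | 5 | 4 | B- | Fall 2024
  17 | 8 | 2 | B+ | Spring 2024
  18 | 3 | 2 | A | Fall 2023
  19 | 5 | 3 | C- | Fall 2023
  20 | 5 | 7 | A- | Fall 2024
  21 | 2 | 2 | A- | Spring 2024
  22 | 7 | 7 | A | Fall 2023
SELECT year, MIN(gpa) AS min_gpa FROM students GROUP BY year

Execution result:
year | min_gpa
1 | 2.51
2 | 2.03
3 | 3.09
4 | 2.65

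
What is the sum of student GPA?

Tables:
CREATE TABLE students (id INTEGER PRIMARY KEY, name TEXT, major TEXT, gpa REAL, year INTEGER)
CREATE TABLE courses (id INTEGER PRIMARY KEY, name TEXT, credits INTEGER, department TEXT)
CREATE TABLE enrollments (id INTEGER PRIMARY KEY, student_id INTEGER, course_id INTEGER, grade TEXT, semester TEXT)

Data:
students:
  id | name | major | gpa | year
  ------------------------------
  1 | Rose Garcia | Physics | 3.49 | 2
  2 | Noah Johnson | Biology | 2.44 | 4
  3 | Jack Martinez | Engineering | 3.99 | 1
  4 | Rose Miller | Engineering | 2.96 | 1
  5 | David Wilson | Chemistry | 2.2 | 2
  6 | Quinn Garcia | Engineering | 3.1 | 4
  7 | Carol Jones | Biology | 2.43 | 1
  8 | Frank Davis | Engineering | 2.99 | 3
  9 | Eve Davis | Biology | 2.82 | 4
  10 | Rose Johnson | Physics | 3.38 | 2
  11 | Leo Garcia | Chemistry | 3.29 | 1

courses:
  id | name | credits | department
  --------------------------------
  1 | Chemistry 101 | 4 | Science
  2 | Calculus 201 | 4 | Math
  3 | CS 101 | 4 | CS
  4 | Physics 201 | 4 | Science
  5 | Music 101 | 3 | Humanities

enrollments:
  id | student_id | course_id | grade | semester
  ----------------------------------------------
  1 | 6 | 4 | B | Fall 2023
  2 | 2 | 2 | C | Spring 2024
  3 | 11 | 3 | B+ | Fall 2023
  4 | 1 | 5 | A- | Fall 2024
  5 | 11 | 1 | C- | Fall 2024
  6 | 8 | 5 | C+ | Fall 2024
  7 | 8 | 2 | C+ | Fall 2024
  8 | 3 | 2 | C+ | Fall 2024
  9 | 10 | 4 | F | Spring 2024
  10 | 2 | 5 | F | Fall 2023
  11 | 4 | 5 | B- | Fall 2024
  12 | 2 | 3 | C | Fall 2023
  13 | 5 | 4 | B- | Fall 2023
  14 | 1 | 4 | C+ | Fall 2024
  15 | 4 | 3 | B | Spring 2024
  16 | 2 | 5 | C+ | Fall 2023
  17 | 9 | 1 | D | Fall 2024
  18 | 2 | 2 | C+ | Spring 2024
SELECT SUM(gpa) FROM students

Execution result:
33.09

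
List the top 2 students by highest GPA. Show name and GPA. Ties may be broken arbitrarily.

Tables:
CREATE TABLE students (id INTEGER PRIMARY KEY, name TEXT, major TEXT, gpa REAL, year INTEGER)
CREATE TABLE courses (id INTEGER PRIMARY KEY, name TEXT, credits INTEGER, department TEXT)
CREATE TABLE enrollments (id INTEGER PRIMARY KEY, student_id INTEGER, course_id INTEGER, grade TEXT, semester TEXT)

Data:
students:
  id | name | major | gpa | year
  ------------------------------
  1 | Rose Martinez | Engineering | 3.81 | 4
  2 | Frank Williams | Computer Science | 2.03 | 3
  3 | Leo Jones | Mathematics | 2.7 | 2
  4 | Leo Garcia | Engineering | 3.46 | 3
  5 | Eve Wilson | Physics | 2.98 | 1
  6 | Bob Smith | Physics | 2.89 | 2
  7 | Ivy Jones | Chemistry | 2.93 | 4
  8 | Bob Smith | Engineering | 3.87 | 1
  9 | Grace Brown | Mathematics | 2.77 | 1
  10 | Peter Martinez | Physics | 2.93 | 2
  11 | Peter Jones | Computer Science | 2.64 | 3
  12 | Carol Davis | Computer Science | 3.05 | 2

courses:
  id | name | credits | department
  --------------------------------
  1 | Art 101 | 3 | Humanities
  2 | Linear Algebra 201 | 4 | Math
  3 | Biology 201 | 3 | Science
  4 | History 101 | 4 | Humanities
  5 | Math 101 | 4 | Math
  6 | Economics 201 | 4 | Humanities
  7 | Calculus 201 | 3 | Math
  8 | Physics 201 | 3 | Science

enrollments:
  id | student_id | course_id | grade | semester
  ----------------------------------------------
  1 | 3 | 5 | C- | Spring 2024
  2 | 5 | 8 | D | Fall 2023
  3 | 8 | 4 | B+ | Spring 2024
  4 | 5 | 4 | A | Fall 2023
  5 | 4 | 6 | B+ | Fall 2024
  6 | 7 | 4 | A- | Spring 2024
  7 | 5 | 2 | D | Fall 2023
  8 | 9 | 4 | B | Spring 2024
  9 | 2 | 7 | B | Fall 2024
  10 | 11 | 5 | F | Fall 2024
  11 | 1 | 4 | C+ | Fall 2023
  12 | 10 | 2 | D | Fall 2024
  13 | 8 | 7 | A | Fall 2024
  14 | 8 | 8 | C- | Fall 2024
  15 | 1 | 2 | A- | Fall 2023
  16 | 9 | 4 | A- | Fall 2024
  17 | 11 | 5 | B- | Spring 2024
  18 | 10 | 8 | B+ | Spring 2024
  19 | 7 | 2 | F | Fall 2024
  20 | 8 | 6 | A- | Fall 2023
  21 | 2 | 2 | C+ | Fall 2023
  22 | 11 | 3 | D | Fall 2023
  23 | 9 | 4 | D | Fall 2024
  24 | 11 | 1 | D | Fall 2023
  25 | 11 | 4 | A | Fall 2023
SELECT name, gpa FROM students ORDER BY gpa DESC LIMIT 2

Execution result:
name | gpa
Bob Smith | 3.87
Rose Martinez | 3.81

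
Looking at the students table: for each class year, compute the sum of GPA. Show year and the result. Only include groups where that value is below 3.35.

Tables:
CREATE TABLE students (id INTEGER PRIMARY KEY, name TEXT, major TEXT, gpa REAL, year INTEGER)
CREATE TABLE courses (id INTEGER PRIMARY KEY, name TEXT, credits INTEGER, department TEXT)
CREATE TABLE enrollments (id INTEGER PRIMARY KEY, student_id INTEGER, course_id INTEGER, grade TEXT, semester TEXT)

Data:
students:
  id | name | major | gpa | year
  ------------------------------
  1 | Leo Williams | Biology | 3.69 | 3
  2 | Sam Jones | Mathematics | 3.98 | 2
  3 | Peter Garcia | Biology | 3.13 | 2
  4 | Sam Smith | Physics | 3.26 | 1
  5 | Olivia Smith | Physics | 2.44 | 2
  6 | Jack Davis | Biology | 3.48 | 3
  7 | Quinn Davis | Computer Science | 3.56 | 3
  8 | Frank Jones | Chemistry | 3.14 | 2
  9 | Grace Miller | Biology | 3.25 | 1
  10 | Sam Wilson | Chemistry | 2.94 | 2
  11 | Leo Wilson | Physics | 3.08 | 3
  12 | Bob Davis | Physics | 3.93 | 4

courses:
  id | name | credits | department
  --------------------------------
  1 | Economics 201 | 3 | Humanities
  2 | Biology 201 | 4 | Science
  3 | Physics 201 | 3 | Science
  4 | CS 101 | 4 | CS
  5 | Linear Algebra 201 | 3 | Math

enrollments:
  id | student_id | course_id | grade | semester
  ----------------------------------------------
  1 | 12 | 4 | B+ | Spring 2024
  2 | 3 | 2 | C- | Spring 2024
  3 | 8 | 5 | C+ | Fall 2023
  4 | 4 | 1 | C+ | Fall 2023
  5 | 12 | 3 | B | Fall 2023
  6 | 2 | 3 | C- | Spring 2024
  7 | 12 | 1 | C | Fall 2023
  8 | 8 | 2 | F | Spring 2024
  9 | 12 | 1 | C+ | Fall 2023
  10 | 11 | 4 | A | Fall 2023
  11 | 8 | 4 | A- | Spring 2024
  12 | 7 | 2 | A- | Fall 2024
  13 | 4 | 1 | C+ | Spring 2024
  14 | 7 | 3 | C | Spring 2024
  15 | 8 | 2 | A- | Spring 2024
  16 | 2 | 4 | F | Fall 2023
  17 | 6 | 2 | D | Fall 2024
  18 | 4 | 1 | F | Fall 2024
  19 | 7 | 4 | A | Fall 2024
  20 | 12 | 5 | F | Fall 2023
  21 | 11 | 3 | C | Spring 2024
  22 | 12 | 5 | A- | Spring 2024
SELECT year, SUM(gpa) AS sum_gpa FROM students GROUP BY year HAVING SUM(gpa) < 3.35

Execution result:
(no rows)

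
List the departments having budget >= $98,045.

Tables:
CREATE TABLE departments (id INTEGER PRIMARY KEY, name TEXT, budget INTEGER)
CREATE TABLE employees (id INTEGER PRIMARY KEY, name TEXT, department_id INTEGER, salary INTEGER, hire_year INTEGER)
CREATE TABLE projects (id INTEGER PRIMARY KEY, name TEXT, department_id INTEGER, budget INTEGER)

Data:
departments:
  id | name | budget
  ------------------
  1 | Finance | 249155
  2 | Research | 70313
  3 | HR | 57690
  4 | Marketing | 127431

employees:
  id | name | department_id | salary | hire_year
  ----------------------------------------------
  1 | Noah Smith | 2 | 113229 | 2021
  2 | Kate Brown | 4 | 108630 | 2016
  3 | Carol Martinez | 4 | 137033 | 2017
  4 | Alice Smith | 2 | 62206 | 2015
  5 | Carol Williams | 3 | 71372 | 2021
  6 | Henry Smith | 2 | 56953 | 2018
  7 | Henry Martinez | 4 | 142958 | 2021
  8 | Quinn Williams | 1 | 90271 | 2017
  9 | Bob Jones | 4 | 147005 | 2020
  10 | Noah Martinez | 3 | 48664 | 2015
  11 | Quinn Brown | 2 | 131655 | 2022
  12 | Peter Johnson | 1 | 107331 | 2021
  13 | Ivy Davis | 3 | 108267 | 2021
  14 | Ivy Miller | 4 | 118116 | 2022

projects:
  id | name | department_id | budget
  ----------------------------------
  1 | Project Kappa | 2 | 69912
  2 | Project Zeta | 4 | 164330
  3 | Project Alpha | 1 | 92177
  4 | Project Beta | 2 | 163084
SELECT name, budget FROM departments WHERE budget >= 98045

Execution result:
name | budget
Finance | 249155
Marketing | 127431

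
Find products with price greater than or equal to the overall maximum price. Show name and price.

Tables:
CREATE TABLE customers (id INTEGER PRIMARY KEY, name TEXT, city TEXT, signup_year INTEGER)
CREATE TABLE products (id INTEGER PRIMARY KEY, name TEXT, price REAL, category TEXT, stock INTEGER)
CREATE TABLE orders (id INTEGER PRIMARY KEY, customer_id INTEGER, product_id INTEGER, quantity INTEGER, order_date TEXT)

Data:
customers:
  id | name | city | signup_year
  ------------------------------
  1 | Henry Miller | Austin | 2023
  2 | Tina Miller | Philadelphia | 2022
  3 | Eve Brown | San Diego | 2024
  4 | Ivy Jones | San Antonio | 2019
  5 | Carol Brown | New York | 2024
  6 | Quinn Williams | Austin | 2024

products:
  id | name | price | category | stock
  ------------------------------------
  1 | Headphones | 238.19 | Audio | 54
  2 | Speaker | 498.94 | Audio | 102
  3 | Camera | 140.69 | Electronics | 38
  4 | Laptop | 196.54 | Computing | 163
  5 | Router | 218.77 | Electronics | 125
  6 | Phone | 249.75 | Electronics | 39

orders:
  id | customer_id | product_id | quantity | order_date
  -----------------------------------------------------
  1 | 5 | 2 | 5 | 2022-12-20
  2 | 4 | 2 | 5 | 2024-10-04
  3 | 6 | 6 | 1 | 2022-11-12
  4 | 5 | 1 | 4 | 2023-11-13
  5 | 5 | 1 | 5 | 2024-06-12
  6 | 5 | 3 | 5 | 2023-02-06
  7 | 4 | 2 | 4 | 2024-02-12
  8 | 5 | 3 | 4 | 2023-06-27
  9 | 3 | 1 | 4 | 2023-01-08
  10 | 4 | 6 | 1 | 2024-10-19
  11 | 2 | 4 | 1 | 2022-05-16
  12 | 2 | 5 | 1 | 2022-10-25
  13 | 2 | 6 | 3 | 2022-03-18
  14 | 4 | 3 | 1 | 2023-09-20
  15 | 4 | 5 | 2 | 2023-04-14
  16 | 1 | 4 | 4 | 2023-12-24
SELECT name, price FROM products WHERE price >= (SELECT MAX(price) FROM products)

Execution result:
name | price
Speaker | 498.94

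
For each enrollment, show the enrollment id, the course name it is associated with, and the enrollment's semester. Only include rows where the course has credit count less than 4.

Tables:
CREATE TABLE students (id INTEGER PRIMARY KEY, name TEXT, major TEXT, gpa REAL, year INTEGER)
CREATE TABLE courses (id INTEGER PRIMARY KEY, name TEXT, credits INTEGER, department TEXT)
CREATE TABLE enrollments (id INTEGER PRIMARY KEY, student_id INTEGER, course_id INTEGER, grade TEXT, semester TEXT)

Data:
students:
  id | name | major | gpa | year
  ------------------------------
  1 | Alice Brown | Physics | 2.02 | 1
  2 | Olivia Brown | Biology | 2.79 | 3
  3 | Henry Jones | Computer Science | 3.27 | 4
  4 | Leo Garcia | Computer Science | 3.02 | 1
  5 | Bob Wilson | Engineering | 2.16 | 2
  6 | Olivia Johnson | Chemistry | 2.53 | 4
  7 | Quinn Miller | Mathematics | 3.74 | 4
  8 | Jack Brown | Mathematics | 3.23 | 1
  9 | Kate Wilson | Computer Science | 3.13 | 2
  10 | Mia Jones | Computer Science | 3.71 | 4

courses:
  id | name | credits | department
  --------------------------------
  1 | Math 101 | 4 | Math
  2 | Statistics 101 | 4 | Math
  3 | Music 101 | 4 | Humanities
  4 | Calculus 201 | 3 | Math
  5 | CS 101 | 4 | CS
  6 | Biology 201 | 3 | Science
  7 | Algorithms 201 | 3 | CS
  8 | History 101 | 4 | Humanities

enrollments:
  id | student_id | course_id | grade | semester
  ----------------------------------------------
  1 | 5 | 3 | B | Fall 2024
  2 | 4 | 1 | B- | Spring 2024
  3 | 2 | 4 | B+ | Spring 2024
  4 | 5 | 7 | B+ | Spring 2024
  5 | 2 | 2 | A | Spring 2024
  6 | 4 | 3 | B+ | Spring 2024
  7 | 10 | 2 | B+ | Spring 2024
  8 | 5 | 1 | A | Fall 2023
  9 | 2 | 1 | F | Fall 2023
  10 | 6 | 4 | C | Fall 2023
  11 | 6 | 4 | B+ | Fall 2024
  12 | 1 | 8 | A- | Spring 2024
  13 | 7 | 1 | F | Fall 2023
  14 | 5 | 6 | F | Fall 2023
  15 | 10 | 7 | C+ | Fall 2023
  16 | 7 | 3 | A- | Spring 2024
SELECT c.id, p.name AS course, c.semester FROM enrollments c JOIN courses p ON c.course_id = p.id WHERE p.credits < 4

Execution result:
id | course | semester
3 | Calculus 201 | Spring 2024
4 | Algorithms 201 | Spring 2024
10 | Calculus 201 | Fall 2023
11 | Calculus 201 | Fall 2024
14 | Biology 201 | Fall 2023
15 | Algorithms 201 | Fall 2023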